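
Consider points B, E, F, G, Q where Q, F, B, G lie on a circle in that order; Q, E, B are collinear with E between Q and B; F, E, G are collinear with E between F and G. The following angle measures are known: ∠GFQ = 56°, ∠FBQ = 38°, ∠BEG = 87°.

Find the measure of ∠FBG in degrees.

∠FBG = 94°

1. ∠FGQ = 38°  [same arc QF]
2. ∠FQG = 86°  [△QFG]
3. ∠FBG = 94°  [cyclic QFBG, opposite ∠Q+∠B]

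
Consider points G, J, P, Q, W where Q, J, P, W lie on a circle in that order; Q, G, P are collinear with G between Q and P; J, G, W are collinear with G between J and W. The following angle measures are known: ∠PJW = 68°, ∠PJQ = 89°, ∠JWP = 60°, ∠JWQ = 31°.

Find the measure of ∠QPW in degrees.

∠QPW = 21°

1. ∠PQW = 68°  [same arc PW]
2. ∠PWQ = 91°  [cyclic QJPW, opposite ∠J+∠W]
3. ∠QPW = 21°  [△QPW]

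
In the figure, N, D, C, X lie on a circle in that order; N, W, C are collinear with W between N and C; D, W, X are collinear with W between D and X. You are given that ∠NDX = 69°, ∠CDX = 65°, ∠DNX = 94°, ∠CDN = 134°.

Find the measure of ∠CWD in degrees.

∠CWD = 98°

1. ∠DXN = 17°  [△NDX]
2. ∠DCN = 17°  [same arc ND]
3. ∠CWD = 98°  [△DWC]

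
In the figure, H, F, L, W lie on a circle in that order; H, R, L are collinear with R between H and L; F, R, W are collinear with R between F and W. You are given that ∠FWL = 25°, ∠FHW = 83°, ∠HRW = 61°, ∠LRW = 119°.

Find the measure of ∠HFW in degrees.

∠HFW = 36°

1. ∠FHL = 25°  [same arc FL]
2. ∠FRH = 119°  [vertical angles at R]
3. ∠HFW = 36°  [△HRF]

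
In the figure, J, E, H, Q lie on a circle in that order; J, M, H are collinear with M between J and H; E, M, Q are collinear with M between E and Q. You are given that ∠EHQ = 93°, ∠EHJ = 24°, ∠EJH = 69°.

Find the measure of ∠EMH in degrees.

1. ∠EQH = 69°  [same arc EH]
2. ∠HEQ = 18°  [△EHQ]
3. ∠EMH = 138°  [△EMH]

∠EMH = 138°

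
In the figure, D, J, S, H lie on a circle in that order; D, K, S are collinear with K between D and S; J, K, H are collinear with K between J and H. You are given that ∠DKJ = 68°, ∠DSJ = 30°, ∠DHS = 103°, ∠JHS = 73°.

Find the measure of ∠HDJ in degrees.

∠HDJ = 111°

1. ∠JKS = 112°  [linear pair at K on DS]
2. ∠HJS = 38°  [△JKS]
3. ∠HSJ = 69°  [△JSH]
4. ∠HDJ = 111°  [cyclic DJSH, opposite ∠D+∠S]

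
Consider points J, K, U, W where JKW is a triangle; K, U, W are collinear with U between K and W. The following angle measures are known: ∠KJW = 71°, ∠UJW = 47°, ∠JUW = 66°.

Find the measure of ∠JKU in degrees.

∠JKU = 42°

1. ∠JWU = 67°  [△JUW]
2. ∠JWK = 67°  [U on ray WK]
3. ∠JKW = 42°  [△JKW]
4. ∠JKU = 42°  [U on ray KW]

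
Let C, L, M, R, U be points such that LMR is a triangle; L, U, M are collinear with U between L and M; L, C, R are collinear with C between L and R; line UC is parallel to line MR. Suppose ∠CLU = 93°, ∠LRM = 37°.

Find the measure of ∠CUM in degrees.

∠CUM = 130°

1. ∠MLR = 93°  [U on LM, C on LR]
2. ∠LMR = 50°  [△LMR]
3. ∠CUL = 50°  [UC∥MR, corresponding at U]
4. ∠CUM = 130°  [linear pair at U on LM]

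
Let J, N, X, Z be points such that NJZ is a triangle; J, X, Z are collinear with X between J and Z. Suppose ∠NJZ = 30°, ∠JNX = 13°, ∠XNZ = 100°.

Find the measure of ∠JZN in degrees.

1. ∠NJX = 30°  [X on ray JZ]
2. ∠JXN = 137°  [△NJX]
3. ∠NXZ = 43°  [linear pair at X on JZ]
4. ∠NZX = 37°  [△NXZ]
5. ∠JZN = 37°  [X on ray ZJ]

∠JZN = 37°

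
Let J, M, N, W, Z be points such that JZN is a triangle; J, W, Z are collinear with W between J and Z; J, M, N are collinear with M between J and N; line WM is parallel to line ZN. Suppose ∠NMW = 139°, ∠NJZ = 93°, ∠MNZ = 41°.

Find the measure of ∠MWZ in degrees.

1. ∠JMW = 41°  [linear pair at M on JN]
2. ∠MJW = 93°  [W on JZ, M on JN]
3. ∠JWM = 46°  [△JWM]
4. ∠MWZ = 134°  [linear pair at W on JZ]

∠MWZ = 134°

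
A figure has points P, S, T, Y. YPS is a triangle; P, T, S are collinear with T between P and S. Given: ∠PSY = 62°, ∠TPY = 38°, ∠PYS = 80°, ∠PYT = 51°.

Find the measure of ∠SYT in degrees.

1. ∠TSY = 62°  [T on ray SP]
2. ∠PTY = 91°  [△YPT]
3. ∠STY = 89°  [linear pair at T on PS]
4. ∠SYT = 29°  [△YTS]

∠SYT = 29°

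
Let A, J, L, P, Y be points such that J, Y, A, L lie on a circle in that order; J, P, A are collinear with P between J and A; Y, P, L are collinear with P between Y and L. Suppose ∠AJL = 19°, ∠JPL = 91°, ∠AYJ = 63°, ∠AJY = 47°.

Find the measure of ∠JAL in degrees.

∠JAL = 44°

1. ∠APL = 89°  [linear pair at P on JA]
2. ∠ALY = 47°  [same arc YA]
3. ∠JAL = 44°  [△APL]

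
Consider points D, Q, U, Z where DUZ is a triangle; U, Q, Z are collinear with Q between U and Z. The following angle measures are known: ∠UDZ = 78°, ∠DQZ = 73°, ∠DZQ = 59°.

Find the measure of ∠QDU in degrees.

∠QDU = 30°

1. ∠DQU = 107°  [linear pair at Q on UZ]
2. ∠DZU = 59°  [Q on ray ZU]
3. ∠DUZ = 43°  [△DUZ]
4. ∠DUQ = 43°  [Q on ray UZ]
5. ∠QDU = 30°  [△DUQ]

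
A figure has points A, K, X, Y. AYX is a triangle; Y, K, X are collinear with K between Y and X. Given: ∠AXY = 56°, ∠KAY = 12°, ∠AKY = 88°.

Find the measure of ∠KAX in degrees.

∠KAX = 32°

1. ∠AXK = 56°  [K on ray XY]
2. ∠AKX = 92°  [linear pair at K on YX]
3. ∠KAX = 32°  [△AKX]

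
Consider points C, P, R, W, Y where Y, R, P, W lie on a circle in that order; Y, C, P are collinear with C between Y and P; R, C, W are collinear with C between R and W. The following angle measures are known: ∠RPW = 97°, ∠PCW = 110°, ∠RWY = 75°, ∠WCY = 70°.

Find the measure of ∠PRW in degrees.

∠PRW = 35°

1. ∠RPY = 75°  [same arc YR]
2. ∠PCR = 70°  [vertical angles at C]
3. ∠PRW = 35°  [△RCP]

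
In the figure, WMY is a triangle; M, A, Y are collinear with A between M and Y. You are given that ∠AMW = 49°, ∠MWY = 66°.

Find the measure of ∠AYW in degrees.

1. ∠WMY = 49°  [A on ray MY]
2. ∠MYW = 65°  [△WMY]
3. ∠AYW = 65°  [A on ray YM]

∠AYW = 65°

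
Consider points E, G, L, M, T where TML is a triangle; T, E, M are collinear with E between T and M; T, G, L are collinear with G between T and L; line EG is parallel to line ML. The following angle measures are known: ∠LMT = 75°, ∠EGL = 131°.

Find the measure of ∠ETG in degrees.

∠ETG = 56°

1. ∠GET = 75°  [EG∥ML, corresponding at E]
2. ∠EGT = 49°  [linear pair at G on TL]
3. ∠ETG = 56°  [△TEG]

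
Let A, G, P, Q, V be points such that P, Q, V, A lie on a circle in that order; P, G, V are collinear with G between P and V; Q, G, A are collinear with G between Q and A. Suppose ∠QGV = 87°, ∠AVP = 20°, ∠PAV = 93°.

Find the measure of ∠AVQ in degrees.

1. ∠AGP = 87°  [vertical angles at G]
2. ∠AQP = 20°  [same arc PA]
3. ∠APV = 67°  [△PVA]
4. ∠PAQ = 26°  [△PGA]
5. ∠APQ = 134°  [△PQA]
6. ∠AVQ = 46°  [cyclic PQVA, opposite ∠P+∠V]

∠AVQ = 46°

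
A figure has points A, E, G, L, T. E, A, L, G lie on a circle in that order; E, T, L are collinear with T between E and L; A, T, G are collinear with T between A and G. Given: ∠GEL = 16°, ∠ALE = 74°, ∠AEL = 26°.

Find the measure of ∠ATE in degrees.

1. ∠GAL = 16°  [same arc LG]
2. ∠ATL = 90°  [△ATL]
3. ∠ATE = 90°  [linear pair at T on EL]

∠ATE = 90°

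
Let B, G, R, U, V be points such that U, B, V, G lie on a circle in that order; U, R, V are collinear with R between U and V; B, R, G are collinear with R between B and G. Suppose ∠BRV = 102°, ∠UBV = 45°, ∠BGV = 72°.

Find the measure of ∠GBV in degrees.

∠GBV = 15°

1. ∠BUV = 72°  [same arc BV]
2. ∠BVU = 63°  [△UBV]
3. ∠GBV = 15°  [△BRV]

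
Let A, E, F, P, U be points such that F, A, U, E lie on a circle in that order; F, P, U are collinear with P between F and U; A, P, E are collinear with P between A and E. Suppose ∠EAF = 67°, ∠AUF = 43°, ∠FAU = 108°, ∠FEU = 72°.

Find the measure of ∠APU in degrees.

∠APU = 96°

1. ∠EUF = 67°  [same arc FE]
2. ∠AEF = 43°  [same arc FA]
3. ∠EFU = 41°  [△FUE]
4. ∠EPF = 96°  [△FPE]
5. ∠APU = 96°  [vertical angles at P]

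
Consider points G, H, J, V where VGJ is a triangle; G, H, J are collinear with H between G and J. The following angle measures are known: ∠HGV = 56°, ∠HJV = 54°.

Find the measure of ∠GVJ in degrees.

∠GVJ = 70°

1. ∠JGV = 56°  [H on ray GJ]
2. ∠GJV = 54°  [H on ray JG]
3. ∠GVJ = 70°  [△VGJ]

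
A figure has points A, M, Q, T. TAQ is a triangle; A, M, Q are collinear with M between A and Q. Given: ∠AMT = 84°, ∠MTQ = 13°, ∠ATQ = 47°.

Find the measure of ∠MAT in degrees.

∠MAT = 62°

1. ∠QMT = 96°  [linear pair at M on AQ]
2. ∠MQT = 71°  [△TMQ]
3. ∠AQT = 71°  [M on ray QA]
4. ∠QAT = 62°  [△TAQ]
5. ∠MAT = 62°  [M on ray AQ]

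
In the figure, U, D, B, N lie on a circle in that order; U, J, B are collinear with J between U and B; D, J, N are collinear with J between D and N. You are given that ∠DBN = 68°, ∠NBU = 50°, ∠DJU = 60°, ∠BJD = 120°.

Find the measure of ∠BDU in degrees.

1. ∠DUN = 112°  [cyclic UDBN, opposite ∠U+∠B]
2. ∠NDU = 50°  [same arc UN]
3. ∠BUD = 70°  [△UJD]
4. ∠DNU = 18°  [△UDN]
5. ∠DBU = 18°  [same arc UD]
6. ∠BDU = 92°  [△UDB]

∠BDU = 92°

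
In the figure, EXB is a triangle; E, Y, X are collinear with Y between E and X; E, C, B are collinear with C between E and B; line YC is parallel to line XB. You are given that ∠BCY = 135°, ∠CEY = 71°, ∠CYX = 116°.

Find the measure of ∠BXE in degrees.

1. ∠ECY = 45°  [linear pair at C on EB]
2. ∠CYE = 64°  [△EYC]
3. ∠BXE = 64°  [YC∥XB, corresponding at Y]

∠BXE = 64°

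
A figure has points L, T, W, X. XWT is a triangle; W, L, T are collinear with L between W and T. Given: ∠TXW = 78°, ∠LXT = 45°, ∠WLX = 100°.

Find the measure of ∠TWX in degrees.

∠TWX = 47°

1. ∠TLX = 80°  [linear pair at L on WT]
2. ∠LTX = 55°  [△XLT]
3. ∠WTX = 55°  [L on ray TW]
4. ∠TWX = 47°  [△XWT]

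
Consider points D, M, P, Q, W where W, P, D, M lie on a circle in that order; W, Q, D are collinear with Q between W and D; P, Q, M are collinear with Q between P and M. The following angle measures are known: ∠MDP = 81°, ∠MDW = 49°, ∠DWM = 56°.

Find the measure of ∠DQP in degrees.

∠DQP = 92°

1. ∠MWP = 99°  [cyclic WPDM, opposite ∠W+∠D]
2. ∠MPW = 49°  [same arc WM]
3. ∠DPM = 56°  [same arc DM]
4. ∠PMW = 32°  [△WPM]
5. ∠PDW = 32°  [same arc WP]
6. ∠DQP = 92°  [△PQD]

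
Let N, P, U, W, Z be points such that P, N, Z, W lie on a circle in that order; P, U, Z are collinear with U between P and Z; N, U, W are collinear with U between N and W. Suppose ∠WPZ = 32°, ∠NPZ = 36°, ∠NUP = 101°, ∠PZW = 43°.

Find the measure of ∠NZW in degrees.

∠NZW = 112°

1. ∠WNZ = 32°  [same arc ZW]
2. ∠NWZ = 36°  [same arc NZ]
3. ∠NZW = 112°  [△NZW]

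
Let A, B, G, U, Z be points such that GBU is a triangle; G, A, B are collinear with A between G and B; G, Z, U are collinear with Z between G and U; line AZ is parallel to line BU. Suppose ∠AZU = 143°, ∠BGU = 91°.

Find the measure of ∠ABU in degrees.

1. ∠AZG = 37°  [linear pair at Z on GU]
2. ∠AGZ = 91°  [A on GB, Z on GU]
3. ∠GAZ = 52°  [△GAZ]
4. ∠BAZ = 128°  [linear pair at A on GB]
5. ∠ABU = 52°  [AZ∥BU, co-interior at B–A]

∠ABU = 52°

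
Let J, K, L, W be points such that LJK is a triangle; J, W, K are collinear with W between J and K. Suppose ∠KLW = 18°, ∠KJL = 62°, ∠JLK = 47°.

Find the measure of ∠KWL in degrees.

1. ∠JKL = 71°  [△LJK]
2. ∠LKW = 71°  [W on ray KJ]
3. ∠KWL = 91°  [△LWK]

∠KWL = 91°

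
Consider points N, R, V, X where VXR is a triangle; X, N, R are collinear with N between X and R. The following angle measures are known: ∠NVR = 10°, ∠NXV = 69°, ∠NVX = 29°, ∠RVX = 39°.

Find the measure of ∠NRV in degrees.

1. ∠RXV = 69°  [N on ray XR]
2. ∠VRX = 72°  [△VXR]
3. ∠NRV = 72°  [N on ray RX]

∠NRV = 72°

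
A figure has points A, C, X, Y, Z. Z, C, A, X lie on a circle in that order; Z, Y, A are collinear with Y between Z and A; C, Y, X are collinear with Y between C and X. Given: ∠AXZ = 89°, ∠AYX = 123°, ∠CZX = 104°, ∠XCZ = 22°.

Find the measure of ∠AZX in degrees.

1. ∠XYZ = 57°  [linear pair at Y on ZA]
2. ∠CXZ = 54°  [△ZCX]
3. ∠AZX = 69°  [△ZYX]

∠AZX = 69°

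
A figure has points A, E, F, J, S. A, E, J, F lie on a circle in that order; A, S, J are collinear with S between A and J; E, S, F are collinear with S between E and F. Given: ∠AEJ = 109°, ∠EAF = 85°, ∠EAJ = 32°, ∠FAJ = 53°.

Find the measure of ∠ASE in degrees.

∠ASE = 92°

1. ∠AJE = 39°  [△AEJ]
2. ∠FEJ = 53°  [same arc JF]
3. ∠ESJ = 88°  [△ESJ]
4. ∠ASE = 92°  [linear pair at S on AJ]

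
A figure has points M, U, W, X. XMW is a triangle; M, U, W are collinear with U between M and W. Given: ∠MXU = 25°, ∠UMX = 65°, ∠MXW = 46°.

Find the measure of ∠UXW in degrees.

1. ∠MUX = 90°  [△XMU]
2. ∠WMX = 65°  [U on ray MW]
3. ∠MWX = 69°  [△XMW]
4. ∠WUX = 90°  [linear pair at U on MW]
5. ∠UWX = 69°  [U on ray WM]
6. ∠UXW = 21°  [△XUW]

∠UXW = 21°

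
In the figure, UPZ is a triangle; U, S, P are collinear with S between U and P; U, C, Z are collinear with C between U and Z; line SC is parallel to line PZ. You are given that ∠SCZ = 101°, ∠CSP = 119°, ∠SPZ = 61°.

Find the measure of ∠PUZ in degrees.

1. ∠SCU = 79°  [linear pair at C on UZ]
2. ∠UPZ = 61°  [S on ray PU]
3. ∠PZU = 79°  [SC∥PZ, corresponding at C]
4. ∠PUZ = 40°  [△UPZ]

∠PUZ = 40°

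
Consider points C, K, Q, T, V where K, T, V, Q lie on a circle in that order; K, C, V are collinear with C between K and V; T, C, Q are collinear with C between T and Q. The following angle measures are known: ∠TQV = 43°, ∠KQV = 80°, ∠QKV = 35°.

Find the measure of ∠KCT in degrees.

∠KCT = 72°

1. ∠TKV = 43°  [same arc TV]
2. ∠KVQ = 65°  [△KVQ]
3. ∠KTQ = 65°  [same arc KQ]
4. ∠KCT = 72°  [△KCT]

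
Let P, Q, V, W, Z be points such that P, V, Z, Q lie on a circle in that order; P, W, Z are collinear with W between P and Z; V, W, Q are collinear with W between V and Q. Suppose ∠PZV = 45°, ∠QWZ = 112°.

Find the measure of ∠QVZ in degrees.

1. ∠PQV = 45°  [same arc PV]
2. ∠PWQ = 68°  [linear pair at W on PZ]
3. ∠QPZ = 67°  [△PWQ]
4. ∠QVZ = 67°  [same arc ZQ]

∠QVZ = 67°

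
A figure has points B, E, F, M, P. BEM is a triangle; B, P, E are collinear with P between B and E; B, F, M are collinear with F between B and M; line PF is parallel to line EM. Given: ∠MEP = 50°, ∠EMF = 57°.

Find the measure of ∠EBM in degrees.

∠EBM = 73°

1. ∠BEM = 50°  [P on ray EB]
2. ∠BME = 57°  [F on ray MB]
3. ∠EBM = 73°  [△BEM]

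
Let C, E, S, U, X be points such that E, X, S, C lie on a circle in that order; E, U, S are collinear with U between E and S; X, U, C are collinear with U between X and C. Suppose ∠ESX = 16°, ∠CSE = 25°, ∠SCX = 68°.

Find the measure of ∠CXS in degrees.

∠CXS = 71°

1. ∠ECX = 16°  [same arc EX]
2. ∠CXE = 25°  [same arc EC]
3. ∠CEX = 139°  [△EXC]
4. ∠CSX = 41°  [cyclic EXSC, opposite ∠E+∠S]
5. ∠CXS = 71°  [△XSC]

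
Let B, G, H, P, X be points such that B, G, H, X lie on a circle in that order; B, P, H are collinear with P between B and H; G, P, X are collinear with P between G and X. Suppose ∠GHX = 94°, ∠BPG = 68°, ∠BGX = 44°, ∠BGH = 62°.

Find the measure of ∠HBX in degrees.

1. ∠BHX = 44°  [same arc BX]
2. ∠BXH = 118°  [cyclic BGHX, opposite ∠G+∠X]
3. ∠HBX = 18°  [△BHX]

∠HBX = 18°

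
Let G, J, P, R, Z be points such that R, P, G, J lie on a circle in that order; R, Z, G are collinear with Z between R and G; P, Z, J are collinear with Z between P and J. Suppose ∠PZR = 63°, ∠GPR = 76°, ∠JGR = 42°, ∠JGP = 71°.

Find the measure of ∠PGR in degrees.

1. ∠GZJ = 63°  [vertical angles at Z]
2. ∠GZP = 117°  [linear pair at Z on RG]
3. ∠GJP = 75°  [△GZJ]
4. ∠GPJ = 34°  [△PGJ]
5. ∠PGR = 29°  [△PZG]

∠PGR = 29°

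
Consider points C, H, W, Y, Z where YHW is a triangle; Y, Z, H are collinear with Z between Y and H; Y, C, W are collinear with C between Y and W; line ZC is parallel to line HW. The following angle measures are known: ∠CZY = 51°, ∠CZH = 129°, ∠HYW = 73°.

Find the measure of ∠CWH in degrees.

∠CWH = 56°

1. ∠WHY = 51°  [ZC∥HW, corresponding at Z]
2. ∠HWY = 56°  [△YHW]
3. ∠CWH = 56°  [C on ray WY]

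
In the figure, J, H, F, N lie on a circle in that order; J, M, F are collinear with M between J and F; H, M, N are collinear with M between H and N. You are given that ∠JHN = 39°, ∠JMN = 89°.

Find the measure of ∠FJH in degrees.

∠FJH = 50°

1. ∠JFN = 39°  [same arc JN]
2. ∠FMN = 91°  [linear pair at M on JF]
3. ∠FNH = 50°  [△FMN]
4. ∠FJH = 50°  [same arc HF]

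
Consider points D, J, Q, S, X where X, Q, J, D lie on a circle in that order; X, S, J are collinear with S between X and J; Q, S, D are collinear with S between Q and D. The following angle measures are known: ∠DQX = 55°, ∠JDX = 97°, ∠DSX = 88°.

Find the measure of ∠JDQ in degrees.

1. ∠DJX = 55°  [same arc XD]
2. ∠DSJ = 92°  [linear pair at S on XJ]
3. ∠JDQ = 33°  [△JSD]

∠JDQ = 33°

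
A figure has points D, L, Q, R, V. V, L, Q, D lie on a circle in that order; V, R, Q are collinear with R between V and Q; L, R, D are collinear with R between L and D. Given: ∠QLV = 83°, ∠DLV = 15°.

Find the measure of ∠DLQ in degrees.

1. ∠QDV = 97°  [cyclic VLQD, opposite ∠L+∠D]
2. ∠DQV = 15°  [same arc VD]
3. ∠DVQ = 68°  [△VQD]
4. ∠DLQ = 68°  [same arc QD]

∠DLQ = 68°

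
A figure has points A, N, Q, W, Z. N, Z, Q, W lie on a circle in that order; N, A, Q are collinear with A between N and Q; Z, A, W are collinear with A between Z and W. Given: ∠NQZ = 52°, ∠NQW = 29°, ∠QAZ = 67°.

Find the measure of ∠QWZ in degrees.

∠QWZ = 38°

1. ∠NZW = 29°  [same arc NW]
2. ∠NAZ = 113°  [linear pair at A on NQ]
3. ∠QNZ = 38°  [△NAZ]
4. ∠QWZ = 38°  [same arc ZQ]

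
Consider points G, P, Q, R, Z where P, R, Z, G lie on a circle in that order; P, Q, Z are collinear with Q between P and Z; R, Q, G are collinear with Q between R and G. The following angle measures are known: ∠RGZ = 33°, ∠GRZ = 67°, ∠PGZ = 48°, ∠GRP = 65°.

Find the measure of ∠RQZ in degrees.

∠RQZ = 98°

1. ∠RPZ = 33°  [same arc RZ]
2. ∠PQR = 82°  [△PQR]
3. ∠RQZ = 98°  [linear pair at Q on PZ]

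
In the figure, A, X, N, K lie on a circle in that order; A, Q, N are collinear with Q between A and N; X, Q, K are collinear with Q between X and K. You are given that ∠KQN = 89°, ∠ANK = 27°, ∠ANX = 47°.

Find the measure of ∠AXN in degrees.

1. ∠AQX = 89°  [vertical angles at Q]
2. ∠AXK = 27°  [same arc AK]
3. ∠NAX = 64°  [△AQX]
4. ∠AXN = 69°  [△AXN]

∠AXN = 69°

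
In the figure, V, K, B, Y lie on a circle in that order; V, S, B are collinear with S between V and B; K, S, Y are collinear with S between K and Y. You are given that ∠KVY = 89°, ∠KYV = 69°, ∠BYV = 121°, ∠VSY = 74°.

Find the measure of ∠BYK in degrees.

∠BYK = 52°

1. ∠BVY = 37°  [△VSY]
2. ∠VBY = 22°  [△VBY]
3. ∠BSY = 106°  [linear pair at S on VB]
4. ∠BYK = 52°  [△BSY]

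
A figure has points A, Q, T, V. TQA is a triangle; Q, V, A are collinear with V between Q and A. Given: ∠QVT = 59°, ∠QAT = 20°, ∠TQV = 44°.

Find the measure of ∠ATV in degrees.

1. ∠AVT = 121°  [linear pair at V on QA]
2. ∠TAV = 20°  [V on ray AQ]
3. ∠ATV = 39°  [△TVA]

∠ATV = 39°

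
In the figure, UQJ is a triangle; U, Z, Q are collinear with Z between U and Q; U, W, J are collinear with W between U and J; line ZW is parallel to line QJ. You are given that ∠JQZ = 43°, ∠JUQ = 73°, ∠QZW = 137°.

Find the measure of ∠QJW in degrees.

1. ∠JQU = 43°  [Z on ray QU]
2. ∠QJU = 64°  [△UQJ]
3. ∠QJW = 64°  [W on ray JU]

∠QJW = 64°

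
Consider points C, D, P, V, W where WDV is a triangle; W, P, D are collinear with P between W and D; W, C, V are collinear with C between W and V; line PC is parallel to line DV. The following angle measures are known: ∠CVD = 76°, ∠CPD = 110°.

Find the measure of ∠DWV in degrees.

∠DWV = 34°

1. ∠DVW = 76°  [C on ray VW]
2. ∠CPW = 70°  [linear pair at P on WD]
3. ∠PCW = 76°  [PC∥DV, corresponding at C]
4. ∠CWP = 34°  [△WPC]
5. ∠DWV = 34°  [P on WD, C on WV]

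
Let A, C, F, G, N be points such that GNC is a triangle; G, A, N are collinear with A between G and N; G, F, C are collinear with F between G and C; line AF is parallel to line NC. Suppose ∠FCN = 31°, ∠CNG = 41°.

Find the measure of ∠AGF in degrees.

∠AGF = 108°

1. ∠GCN = 31°  [F on ray CG]
2. ∠CGN = 108°  [△GNC]
3. ∠AGF = 108°  [A on GN, F on GC]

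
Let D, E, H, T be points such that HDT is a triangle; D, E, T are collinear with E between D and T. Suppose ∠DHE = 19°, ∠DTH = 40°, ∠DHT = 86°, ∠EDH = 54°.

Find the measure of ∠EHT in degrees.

∠EHT = 67°

1. ∠DEH = 107°  [△HDE]
2. ∠ETH = 40°  [E on ray TD]
3. ∠HET = 73°  [linear pair at E on DT]
4. ∠EHT = 67°  [△HET]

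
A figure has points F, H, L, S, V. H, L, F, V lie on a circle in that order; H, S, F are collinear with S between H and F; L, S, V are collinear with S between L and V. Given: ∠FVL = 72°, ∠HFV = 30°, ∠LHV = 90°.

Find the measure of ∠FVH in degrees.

1. ∠FSV = 78°  [△FSV]
2. ∠HLV = 30°  [same arc HV]
3. ∠HVL = 60°  [△HLV]
4. ∠HSV = 102°  [linear pair at S on HF]
5. ∠FHV = 18°  [△HSV]
6. ∠FVH = 132°  [△HFV]

∠FVH = 132°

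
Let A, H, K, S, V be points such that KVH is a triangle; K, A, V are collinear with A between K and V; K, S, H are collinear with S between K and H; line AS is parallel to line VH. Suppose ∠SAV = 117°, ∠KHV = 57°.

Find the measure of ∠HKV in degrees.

1. ∠KAS = 63°  [linear pair at A on KV]
2. ∠ASK = 57°  [AS∥VH, corresponding at S]
3. ∠AKS = 60°  [△KAS]
4. ∠HKV = 60°  [A on KV, S on KH]

∠HKV = 60°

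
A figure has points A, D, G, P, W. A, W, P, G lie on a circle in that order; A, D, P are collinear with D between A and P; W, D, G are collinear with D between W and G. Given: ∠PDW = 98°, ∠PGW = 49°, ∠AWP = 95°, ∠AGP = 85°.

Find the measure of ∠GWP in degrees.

1. ∠PAW = 49°  [same arc WP]
2. ∠APW = 36°  [△AWP]
3. ∠GWP = 46°  [△WDP]

∠GWP = 46°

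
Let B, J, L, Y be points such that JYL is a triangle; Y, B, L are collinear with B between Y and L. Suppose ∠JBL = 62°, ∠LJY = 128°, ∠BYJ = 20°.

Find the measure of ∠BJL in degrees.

∠BJL = 86°

1. ∠JYL = 20°  [B on ray YL]
2. ∠JLY = 32°  [△JYL]
3. ∠BLJ = 32°  [B on ray LY]
4. ∠BJL = 86°  [△JBL]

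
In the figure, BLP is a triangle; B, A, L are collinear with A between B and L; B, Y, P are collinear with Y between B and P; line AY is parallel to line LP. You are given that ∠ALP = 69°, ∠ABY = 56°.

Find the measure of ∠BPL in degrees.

∠BPL = 55°

1. ∠BLP = 69°  [A on ray LB]
2. ∠LBP = 56°  [A on BL, Y on BP]
3. ∠BPL = 55°  [△BLP]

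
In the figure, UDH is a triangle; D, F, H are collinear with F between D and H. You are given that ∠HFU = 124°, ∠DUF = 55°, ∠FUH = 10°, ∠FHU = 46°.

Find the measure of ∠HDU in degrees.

1. ∠DFU = 56°  [linear pair at F on DH]
2. ∠FDU = 69°  [△UDF]
3. ∠HDU = 69°  [F on ray DH]

∠HDU = 69°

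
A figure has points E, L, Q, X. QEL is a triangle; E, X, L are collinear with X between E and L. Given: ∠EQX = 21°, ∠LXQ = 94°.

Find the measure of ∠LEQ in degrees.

1. ∠EXQ = 86°  [linear pair at X on EL]
2. ∠QEX = 73°  [△QEX]
3. ∠LEQ = 73°  [X on ray EL]

∠LEQ = 73°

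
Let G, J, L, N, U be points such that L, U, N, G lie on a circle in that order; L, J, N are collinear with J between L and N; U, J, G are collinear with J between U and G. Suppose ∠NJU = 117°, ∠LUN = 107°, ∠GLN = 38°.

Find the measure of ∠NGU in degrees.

∠NGU = 48°

1. ∠GJL = 117°  [vertical angles at J]
2. ∠LGN = 73°  [cyclic LUNG, opposite ∠U+∠G]
3. ∠GNL = 69°  [△LNG]
4. ∠GJN = 63°  [linear pair at J on LN]
5. ∠NGU = 48°  [△NJG]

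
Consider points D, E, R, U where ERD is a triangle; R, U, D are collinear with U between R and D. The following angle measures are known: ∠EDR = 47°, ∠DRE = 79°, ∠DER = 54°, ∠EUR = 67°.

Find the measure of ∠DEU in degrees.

∠DEU = 20°

1. ∠EDU = 47°  [U on ray DR]
2. ∠DUE = 113°  [linear pair at U on RD]
3. ∠DEU = 20°  [△EUD]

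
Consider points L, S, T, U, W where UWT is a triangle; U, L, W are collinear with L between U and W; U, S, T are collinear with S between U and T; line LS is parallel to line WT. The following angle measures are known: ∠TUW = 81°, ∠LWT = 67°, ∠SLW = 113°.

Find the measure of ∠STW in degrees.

∠STW = 32°

1. ∠TWU = 67°  [L on ray WU]
2. ∠UTW = 32°  [△UWT]
3. ∠STW = 32°  [S on ray TU]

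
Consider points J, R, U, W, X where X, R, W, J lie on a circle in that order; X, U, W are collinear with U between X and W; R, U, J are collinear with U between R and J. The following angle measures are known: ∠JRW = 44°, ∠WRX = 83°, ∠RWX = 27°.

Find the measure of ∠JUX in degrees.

∠JUX = 109°

1. ∠JXW = 44°  [same arc WJ]
2. ∠RJX = 27°  [same arc XR]
3. ∠JUX = 109°  [△XUJ]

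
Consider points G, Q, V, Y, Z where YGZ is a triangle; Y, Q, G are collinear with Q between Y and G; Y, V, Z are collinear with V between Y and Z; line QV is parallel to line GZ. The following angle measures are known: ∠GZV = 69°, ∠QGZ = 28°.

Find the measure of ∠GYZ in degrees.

∠GYZ = 83°

1. ∠GZY = 69°  [V on ray ZY]
2. ∠YGZ = 28°  [Q on ray GY]
3. ∠GYZ = 83°  [△YGZ]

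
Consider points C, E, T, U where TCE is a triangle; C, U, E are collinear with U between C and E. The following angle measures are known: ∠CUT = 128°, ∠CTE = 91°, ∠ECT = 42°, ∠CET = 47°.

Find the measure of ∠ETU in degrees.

∠ETU = 81°

1. ∠EUT = 52°  [linear pair at U on CE]
2. ∠TEU = 47°  [U on ray EC]
3. ∠ETU = 81°  [△TUE]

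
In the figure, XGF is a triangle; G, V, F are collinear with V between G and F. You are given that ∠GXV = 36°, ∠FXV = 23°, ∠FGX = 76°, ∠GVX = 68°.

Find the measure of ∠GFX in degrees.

∠GFX = 45°

1. ∠FVX = 112°  [linear pair at V on GF]
2. ∠VFX = 45°  [△XVF]
3. ∠GFX = 45°  [V on ray FG]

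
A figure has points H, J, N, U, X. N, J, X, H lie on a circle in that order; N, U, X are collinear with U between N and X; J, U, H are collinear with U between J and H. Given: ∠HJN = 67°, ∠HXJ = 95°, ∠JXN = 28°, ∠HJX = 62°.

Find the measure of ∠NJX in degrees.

1. ∠HXN = 67°  [same arc NH]
2. ∠HNX = 62°  [same arc XH]
3. ∠NHX = 51°  [△NXH]
4. ∠NJX = 129°  [cyclic NJXH, opposite ∠J+∠H]

∠NJX = 129°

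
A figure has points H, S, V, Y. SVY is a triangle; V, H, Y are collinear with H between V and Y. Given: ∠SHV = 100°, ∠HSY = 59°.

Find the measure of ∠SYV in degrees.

∠SYV = 41°

1. ∠SHY = 80°  [linear pair at H on VY]
2. ∠HYS = 41°  [△SHY]
3. ∠SYV = 41°  [H on ray YV]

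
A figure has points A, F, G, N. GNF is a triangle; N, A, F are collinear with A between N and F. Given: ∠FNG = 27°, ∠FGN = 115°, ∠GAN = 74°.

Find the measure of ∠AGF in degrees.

1. ∠GFN = 38°  [△GNF]
2. ∠FAG = 106°  [linear pair at A on NF]
3. ∠AFG = 38°  [A on ray FN]
4. ∠AGF = 36°  [△GAF]

∠AGF = 36°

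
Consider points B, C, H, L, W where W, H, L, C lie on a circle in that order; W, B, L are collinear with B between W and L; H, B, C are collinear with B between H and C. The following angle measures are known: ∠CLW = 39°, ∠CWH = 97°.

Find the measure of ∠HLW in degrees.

∠HLW = 44°

1. ∠CHW = 39°  [same arc WC]
2. ∠HCW = 44°  [△WHC]
3. ∠HLW = 44°  [same arc WH]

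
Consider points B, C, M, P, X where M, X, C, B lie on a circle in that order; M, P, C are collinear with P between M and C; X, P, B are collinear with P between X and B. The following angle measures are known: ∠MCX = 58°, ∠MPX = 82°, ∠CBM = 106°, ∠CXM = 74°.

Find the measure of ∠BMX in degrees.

∠BMX = 72°

1. ∠MBX = 58°  [same arc MX]
2. ∠CMX = 48°  [△MXC]
3. ∠BXM = 50°  [△MPX]
4. ∠BMX = 72°  [△MXB]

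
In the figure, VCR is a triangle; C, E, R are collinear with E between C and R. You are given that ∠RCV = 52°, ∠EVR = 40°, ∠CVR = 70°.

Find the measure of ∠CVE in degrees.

1. ∠CRV = 58°  [△VCR]
2. ∠ECV = 52°  [E on ray CR]
3. ∠ERV = 58°  [E on ray RC]
4. ∠REV = 82°  [△VER]
5. ∠CEV = 98°  [linear pair at E on CR]
6. ∠CVE = 30°  [△VCE]

∠CVE = 30°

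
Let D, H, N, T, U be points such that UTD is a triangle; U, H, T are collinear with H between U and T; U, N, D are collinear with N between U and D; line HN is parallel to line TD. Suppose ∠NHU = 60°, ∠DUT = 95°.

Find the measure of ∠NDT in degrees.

∠NDT = 25°

1. ∠DTU = 60°  [HN∥TD, corresponding at H]
2. ∠TDU = 25°  [△UTD]
3. ∠NDT = 25°  [N on ray DU]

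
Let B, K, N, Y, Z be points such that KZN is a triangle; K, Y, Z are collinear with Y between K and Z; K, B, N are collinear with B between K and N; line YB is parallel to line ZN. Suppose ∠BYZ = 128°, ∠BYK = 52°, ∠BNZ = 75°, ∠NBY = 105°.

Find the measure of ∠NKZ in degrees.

1. ∠KZN = 52°  [YB∥ZN, corresponding at Y]
2. ∠KNZ = 75°  [B on ray NK]
3. ∠NKZ = 53°  [△KZN]

∠NKZ = 53°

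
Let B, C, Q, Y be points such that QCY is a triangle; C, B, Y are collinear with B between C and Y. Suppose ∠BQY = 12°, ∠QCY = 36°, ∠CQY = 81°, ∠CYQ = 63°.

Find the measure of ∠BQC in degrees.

∠BQC = 69°

1. ∠BCQ = 36°  [B on ray CY]
2. ∠BYQ = 63°  [B on ray YC]
3. ∠QBY = 105°  [△QBY]
4. ∠CBQ = 75°  [linear pair at B on CY]
5. ∠BQC = 69°  [△QCB]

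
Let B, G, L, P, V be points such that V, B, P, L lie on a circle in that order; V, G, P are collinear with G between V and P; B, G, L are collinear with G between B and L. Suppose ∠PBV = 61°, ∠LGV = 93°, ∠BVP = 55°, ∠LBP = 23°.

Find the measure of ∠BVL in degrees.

1. ∠BLP = 55°  [same arc BP]
2. ∠BPL = 102°  [△BPL]
3. ∠BVL = 78°  [cyclic VBPL, opposite ∠V+∠P]

∠BVL = 78°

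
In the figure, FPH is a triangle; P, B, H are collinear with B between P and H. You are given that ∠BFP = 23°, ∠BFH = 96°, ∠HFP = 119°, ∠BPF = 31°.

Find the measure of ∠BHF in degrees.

∠BHF = 30°

1. ∠FBP = 126°  [△FPB]
2. ∠FBH = 54°  [linear pair at B on PH]
3. ∠BHF = 30°  [△FBH]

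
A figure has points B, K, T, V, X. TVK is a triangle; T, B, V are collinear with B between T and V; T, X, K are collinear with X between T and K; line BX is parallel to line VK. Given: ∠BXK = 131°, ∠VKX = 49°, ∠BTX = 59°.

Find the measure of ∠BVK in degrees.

1. ∠TKV = 49°  [X on ray KT]
2. ∠KTV = 59°  [B on TV, X on TK]
3. ∠KVT = 72°  [△TVK]
4. ∠BVK = 72°  [B on ray VT]

∠BVK = 72°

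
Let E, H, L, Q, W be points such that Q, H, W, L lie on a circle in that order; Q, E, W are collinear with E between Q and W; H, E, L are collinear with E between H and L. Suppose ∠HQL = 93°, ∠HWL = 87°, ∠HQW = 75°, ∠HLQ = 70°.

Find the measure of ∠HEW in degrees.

1. ∠LHQ = 17°  [△QHL]
2. ∠HEQ = 88°  [△QEH]
3. ∠HEW = 92°  [linear pair at E on QW]

∠HEW = 92°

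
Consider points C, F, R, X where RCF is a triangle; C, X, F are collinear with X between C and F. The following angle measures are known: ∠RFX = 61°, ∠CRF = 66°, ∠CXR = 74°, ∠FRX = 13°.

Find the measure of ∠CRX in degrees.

∠CRX = 53°

1. ∠CFR = 61°  [X on ray FC]
2. ∠FCR = 53°  [△RCF]
3. ∠RCX = 53°  [X on ray CF]
4. ∠CRX = 53°  [△RCX]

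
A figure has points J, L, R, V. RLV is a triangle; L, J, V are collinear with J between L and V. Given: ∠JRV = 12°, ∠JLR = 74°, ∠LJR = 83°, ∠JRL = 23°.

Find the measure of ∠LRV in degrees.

∠LRV = 35°

1. ∠RLV = 74°  [J on ray LV]
2. ∠RJV = 97°  [linear pair at J on LV]
3. ∠JVR = 71°  [△RJV]
4. ∠LVR = 71°  [J on ray VL]
5. ∠LRV = 35°  [△RLV]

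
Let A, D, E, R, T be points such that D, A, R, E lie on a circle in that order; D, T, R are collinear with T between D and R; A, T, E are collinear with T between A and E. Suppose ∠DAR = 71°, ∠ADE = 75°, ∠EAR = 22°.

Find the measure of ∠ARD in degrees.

1. ∠ARE = 105°  [cyclic DARE, opposite ∠D+∠R]
2. ∠AER = 53°  [△ARE]
3. ∠ADR = 53°  [same arc AR]
4. ∠ARD = 56°  [△DAR]

∠ARD = 56°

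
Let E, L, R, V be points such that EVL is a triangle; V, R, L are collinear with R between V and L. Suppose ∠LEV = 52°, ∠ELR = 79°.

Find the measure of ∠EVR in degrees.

∠EVR = 49°

1. ∠ELV = 79°  [R on ray LV]
2. ∠EVL = 49°  [△EVL]
3. ∠EVR = 49°  [R on ray VL]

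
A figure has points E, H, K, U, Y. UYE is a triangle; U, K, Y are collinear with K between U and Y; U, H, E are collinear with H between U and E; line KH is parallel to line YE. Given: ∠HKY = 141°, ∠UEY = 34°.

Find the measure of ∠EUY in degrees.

∠EUY = 107°

1. ∠HKU = 39°  [linear pair at K on UY]
2. ∠KHU = 34°  [KH∥YE, corresponding at H]
3. ∠HUK = 107°  [△UKH]
4. ∠EUY = 107°  [K on UY, H on UE]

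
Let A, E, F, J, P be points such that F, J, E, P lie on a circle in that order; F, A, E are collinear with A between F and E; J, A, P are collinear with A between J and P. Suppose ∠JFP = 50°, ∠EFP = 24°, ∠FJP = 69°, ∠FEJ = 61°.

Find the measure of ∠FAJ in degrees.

1. ∠EJP = 24°  [same arc EP]
2. ∠EAJ = 95°  [△JAE]
3. ∠FAJ = 85°  [linear pair at A on FE]

∠FAJ = 85°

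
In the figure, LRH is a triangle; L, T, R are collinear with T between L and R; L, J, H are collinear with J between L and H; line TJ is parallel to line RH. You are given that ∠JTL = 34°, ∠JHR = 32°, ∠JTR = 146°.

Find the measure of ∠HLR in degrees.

∠HLR = 114°

1. ∠HRL = 34°  [TJ∥RH, corresponding at T]
2. ∠LHR = 32°  [J on ray HL]
3. ∠HLR = 114°  [△LRH]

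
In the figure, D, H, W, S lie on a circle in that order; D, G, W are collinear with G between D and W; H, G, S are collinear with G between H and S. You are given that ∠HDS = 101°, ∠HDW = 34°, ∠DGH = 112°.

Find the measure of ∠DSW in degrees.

1. ∠HWS = 79°  [cyclic DHWS, opposite ∠D+∠W]
2. ∠HSW = 34°  [same arc HW]
3. ∠SGW = 112°  [vertical angles at G]
4. ∠SHW = 67°  [△HWS]
5. ∠DWS = 34°  [△WGS]
6. ∠SDW = 67°  [same arc WS]
7. ∠DSW = 79°  [△DWS]

∠DSW = 79°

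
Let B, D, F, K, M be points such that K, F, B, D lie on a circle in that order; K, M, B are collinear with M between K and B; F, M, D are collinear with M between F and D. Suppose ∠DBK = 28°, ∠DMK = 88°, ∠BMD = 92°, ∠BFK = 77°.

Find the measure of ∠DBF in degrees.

1. ∠BDF = 60°  [△BMD]
2. ∠BDK = 103°  [cyclic KFBD, opposite ∠F+∠D]
3. ∠BKD = 49°  [△KBD]
4. ∠BFD = 49°  [same arc BD]
5. ∠DBF = 71°  [△FBD]

∠DBF = 71°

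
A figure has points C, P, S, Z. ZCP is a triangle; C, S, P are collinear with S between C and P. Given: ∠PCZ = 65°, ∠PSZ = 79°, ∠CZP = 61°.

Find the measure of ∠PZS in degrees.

1. ∠CPZ = 54°  [△ZCP]
2. ∠SPZ = 54°  [S on ray PC]
3. ∠PZS = 47°  [△ZSP]

∠PZS = 47°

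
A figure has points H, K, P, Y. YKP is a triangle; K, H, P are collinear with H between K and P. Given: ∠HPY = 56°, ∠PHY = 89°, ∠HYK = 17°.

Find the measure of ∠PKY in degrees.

1. ∠KHY = 91°  [linear pair at H on KP]
2. ∠HKY = 72°  [△YKH]
3. ∠PKY = 72°  [H on ray KP]

∠PKY = 72°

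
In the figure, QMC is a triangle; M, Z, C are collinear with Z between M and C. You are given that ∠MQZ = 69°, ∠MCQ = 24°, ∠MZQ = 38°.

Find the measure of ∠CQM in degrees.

1. ∠QMZ = 73°  [△QMZ]
2. ∠CMQ = 73°  [Z on ray MC]
3. ∠CQM = 83°  [△QMC]

∠CQM = 83°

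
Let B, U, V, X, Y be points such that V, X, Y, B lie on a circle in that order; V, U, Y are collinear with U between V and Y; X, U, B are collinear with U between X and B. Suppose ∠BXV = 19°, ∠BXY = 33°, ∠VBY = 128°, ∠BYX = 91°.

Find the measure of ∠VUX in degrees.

1. ∠BYV = 19°  [same arc VB]
2. ∠XBY = 56°  [△XYB]
3. ∠BUY = 105°  [△YUB]
4. ∠VUX = 105°  [vertical angles at U]

∠VUX = 105°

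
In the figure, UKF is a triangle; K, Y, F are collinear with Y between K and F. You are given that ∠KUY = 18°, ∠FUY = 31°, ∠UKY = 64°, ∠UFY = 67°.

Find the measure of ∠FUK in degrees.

∠FUK = 49°

1. ∠FKU = 64°  [Y on ray KF]
2. ∠KFU = 67°  [Y on ray FK]
3. ∠FUK = 49°  [△UKF]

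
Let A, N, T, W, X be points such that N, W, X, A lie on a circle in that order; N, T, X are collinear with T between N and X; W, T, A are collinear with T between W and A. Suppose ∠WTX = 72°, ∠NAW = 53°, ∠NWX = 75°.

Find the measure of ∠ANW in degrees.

1. ∠NTW = 108°  [linear pair at T on NX]
2. ∠NXW = 53°  [same arc NW]
3. ∠WNX = 52°  [△NWX]
4. ∠AWN = 20°  [△NTW]
5. ∠ANW = 107°  [△NWA]

∠ANW = 107°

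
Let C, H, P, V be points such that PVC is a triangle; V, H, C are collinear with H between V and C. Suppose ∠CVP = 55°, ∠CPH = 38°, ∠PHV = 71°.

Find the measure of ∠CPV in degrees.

∠CPV = 92°

1. ∠CHP = 109°  [linear pair at H on VC]
2. ∠HCP = 33°  [△PHC]
3. ∠PCV = 33°  [H on ray CV]
4. ∠CPV = 92°  [△PVC]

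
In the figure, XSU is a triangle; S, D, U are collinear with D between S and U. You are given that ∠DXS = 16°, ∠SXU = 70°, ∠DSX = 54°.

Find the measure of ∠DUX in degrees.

∠DUX = 56°

1. ∠USX = 54°  [D on ray SU]
2. ∠SUX = 56°  [△XSU]
3. ∠DUX = 56°  [D on ray US]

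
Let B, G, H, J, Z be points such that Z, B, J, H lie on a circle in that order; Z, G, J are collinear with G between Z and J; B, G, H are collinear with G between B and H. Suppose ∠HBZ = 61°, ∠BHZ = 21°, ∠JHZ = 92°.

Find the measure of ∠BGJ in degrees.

1. ∠HJZ = 61°  [same arc ZH]
2. ∠BJZ = 21°  [same arc ZB]
3. ∠HZJ = 27°  [△ZJH]
4. ∠HBJ = 27°  [same arc JH]
5. ∠BGJ = 132°  [△BGJ]

∠BGJ = 132°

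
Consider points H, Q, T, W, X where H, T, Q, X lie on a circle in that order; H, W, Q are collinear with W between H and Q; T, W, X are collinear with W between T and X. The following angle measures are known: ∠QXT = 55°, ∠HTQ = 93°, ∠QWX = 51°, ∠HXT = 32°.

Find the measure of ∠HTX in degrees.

∠HTX = 74°

1. ∠QHT = 55°  [same arc TQ]
2. ∠HWT = 51°  [vertical angles at W]
3. ∠HTX = 74°  [△HWT]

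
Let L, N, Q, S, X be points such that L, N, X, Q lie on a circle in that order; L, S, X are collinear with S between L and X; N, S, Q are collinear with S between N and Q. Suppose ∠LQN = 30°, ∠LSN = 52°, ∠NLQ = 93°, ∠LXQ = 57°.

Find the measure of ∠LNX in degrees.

∠LNX = 79°

1. ∠LXN = 30°  [same arc LN]
2. ∠LNQ = 57°  [△LNQ]
3. ∠NLX = 71°  [△LSN]
4. ∠LNX = 79°  [△LNX]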